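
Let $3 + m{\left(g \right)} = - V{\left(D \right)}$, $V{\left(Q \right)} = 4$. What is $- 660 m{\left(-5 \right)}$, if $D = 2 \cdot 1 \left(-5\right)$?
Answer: $4620$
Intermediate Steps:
$D = -10$ ($D = 2 \left(-5\right) = -10$)
$m{\left(g \right)} = -7$ ($m{\left(g \right)} = -3 - 4 = -7$)
$- 660 m{\left(-5 \right)} = \left(-660\right) \left(-7\right) = 4620$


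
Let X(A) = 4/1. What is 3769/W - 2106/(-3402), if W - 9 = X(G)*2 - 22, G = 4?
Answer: -79084/105 ≈ -753.18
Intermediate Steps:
X(A) = 4 (X(A) = 4*1 = 4)
W = -5 (W = 9 + (4*2 - 22) = 9 + (8 - 22) = 9 - 14 = -5)
3769/W - 2106/(-3402) = 3769/(-5) - 2106/(-3402) = 3769*(-1/5) - 2106*(-1/3402) = -3769/5 + 13/21 = -79084/105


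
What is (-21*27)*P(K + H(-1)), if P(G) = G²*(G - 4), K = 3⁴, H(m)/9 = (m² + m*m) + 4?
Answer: -1353698325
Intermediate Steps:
H(m) = 36 + 18*m² (H(m) = 9*((m² + m*m) + 4) = 9*((m² + m²) + 4) = 9*(2*m² + 4) = 9*(4 + 2*m²) = 36 + 18*m²)
K = 81
P(G) = G²*(-4 + G)
(-21*27)*P(K + H(-1)) = (-21*27)*((81 + (36 + 18*(-1)²))²*(-4 + (81 + (36 + 18*(-1)²)))) = -567*(81 + (36 + 18*1))²*(-4 + (81 + (36 + 18*1))) = -567*(81 + (36 + 18))²*(-4 + (81 + (36 + 18))) = -567*(81 + 54)²*(-4 + (81 + 54)) = -567*135²*(-4 + 135) = -10333575*131 = -567*2387475 = -1353698325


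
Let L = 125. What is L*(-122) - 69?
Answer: -15319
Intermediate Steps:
L*(-122) - 69 = 125*(-122) - 69 = -15250 - 69 = -15319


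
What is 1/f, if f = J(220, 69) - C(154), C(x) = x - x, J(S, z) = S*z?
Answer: 1/15180 ≈ 6.5876e-5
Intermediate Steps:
C(x) = 0
f = 15180 (f = 220*69 - 1*0 = 15180 + 0 = 15180)
1/f = 1/15180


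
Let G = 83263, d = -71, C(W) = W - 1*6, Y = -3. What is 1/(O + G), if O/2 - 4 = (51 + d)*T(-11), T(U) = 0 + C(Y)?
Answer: 1/83631 ≈ 1.1957e-5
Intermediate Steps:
C(W) = -6 + W (C(W) = W - 6 = -6 + W)
T(U) = -9 (T(U) = 0 + (-6 - 3) = 0 - 9 = -9)
O = 368 (O = 8 + 2*((51 - 71)*(-9)) = 8 + 2*(-20*(-9)) = 8 + 2*180 = 8 + 360 = 368)
1/(O + G) = 1/(368 + 83263) = 1/83631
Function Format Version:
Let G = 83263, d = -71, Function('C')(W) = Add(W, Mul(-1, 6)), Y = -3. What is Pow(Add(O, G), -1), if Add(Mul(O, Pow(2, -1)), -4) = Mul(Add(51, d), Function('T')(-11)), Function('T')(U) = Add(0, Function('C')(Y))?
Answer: Rational(1, 83631) ≈ 1.1957e-5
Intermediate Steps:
Function('C')(W) = Add(-6, W) (Function('C')(W) = Add(W, -6) = Add(-6, W))
Function('T')(U) = -9 (Function('T')(U) = Add(0, Add(-6, -3)) = Add(0, -9) = -9)
O = 368 (O = Add(8, Mul(2, Mul(Add(51, -71), -9))) = Add(8, Mul(2, Mul(-20, -9))) = Add(8, Mul(2, 180)) = Add(8, 360) = 368)
Pow(Add(O, G), -1) = Pow(Add(368, 83263), -1) = Pow(83631, -1) = Rational(1, 83631)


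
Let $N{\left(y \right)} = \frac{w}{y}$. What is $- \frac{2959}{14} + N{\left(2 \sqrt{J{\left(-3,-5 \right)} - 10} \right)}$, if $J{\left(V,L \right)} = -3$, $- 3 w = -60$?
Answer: $- \frac{2959}{14} - \frac{10 i \sqrt{13}}{13} \approx -211.36 - 2.7735 i$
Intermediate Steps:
$w = 20$ ($w = \left(- \frac{1}{3}\right) \left(-60\right) = 20$)
$N{\left(y \right)} = \frac{20}{y}$
$- \frac{2959}{14} + N{\left(2 \sqrt{J{\left(-3,-5 \right)} - 10} \right)} = - \frac{2959}{14} + \frac{20}{2 \sqrt{-3 - 10}} = \left(-2959\right) \frac{1}{14} + \frac{20}{2 \sqrt{-13}} = - \frac{2959}{14} + \frac{20}{2 i \sqrt{13}} = - \frac{2959}{14} + 20 \left(- \frac{i \sqrt{13}}{26}\right) = - \frac{2959}{14} - \frac{10 i \sqrt{13}}{13}$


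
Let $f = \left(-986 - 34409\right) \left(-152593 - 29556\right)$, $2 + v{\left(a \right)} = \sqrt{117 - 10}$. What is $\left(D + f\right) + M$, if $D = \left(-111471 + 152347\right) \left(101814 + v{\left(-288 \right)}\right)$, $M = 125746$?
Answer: $10608956913 + 40876 \sqrt{107} \approx 1.0609 \cdot 10^{10}$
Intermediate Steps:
$v{\left(a \right)} = -2 + \sqrt{107}$ ($v{\left(a \right)} = -2 + \sqrt{117 - 10} = -2 + \sqrt{107}$)
$f = 6447163855$ ($f = \left(-35395\right) \left(-182149\right) = 6447163855$)
$D = 4161667312 + 40876 \sqrt{107}$ ($D = \left(-111471 + 152347\right) \left(101814 - \left(2 - \sqrt{107}\right)\right) = 40876 \left(101812 + \sqrt{107}\right) = 4161667312 + 40876 \sqrt{107} \approx 4.1621 \cdot 10^{9}$)
$\left(D + f\right) + M = \left(\left(4161667312 + 40876 \sqrt{107}\right) + 6447163855\right) + 125746 = \left(10608831167 + 40876 \sqrt{107}\right) + 125746 = 10608956913 + 40876 \sqrt{107}$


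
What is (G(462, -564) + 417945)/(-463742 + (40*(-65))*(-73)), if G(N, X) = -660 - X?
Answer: -139283/91314 ≈ -1.5253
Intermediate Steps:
(G(462, -564) + 417945)/(-463742 + (40*(-65))*(-73)) = ((-660 - 1*(-564)) + 417945)/(-463742 + (40*(-65))*(-73)) = ((-660 + 564) + 417945)/(-463742 - 2600*(-73)) = (-96 + 417945)/(-463742 + 189800) = 417849/(-273942) = 417849*(-1/273942) = -139283/91314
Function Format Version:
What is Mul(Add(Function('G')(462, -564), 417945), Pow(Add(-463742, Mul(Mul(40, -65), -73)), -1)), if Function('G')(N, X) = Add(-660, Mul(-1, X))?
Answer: Rational(-139283, 91314) ≈ -1.5253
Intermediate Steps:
Mul(Add(Function('G')(462, -564), 417945), Pow(Add(-463742, Mul(Mul(40, -65), -73)), -1)) = Mul(Add(Add(-660, Mul(-1, -564)), 417945), Pow(Add(-463742, Mul(Mul(40, -65), -73)), -1)) = Mul(Add(Add(-660, 564), 417945), Pow(Add(-463742, Mul(-2600, -73)), -1)) = Mul(Add(-96, 417945), Pow(Add(-463742, 189800), -1)) = Mul(417849, Pow(-273942, -1)) = Mul(417849, Rational(-1, 273942)) = Rational(-139283, 91314)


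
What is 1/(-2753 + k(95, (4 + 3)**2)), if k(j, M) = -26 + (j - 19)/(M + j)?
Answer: -36/100025 ≈ -0.00035991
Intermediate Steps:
k(j, M) = -26 + (-19 + j)/(M + j)
1/(-2753 + k(95, (4 + 3)**2)) = 1/(-2753 + (-19 - 26*(4 + 3)**2 - 25*95)/((4 + 3)**2 + 95)) = 1/(-2753 + (-19 - 26*7**2 - 2375)/(7**2 + 95)) = 1/(-2753 + (-19 - 26*49 - 2375)/(49 + 95)) = 1/(-2753 + (-19 - 1274 - 2375)/144) = 1/(-2753 + (1/144)*(-3668)) = 1/(-2753 - 917/36) = 1/(-100025/36) = -36/100025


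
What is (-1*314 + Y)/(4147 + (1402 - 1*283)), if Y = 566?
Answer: 126/2633 ≈ 0.047854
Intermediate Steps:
(-1*314 + Y)/(4147 + (1402 - 1*283)) = (-1*314 + 566)/(4147 + (1402 - 1*283)) = (-314 + 566)/(4147 + (1402 - 283)) = 252/(4147 + 1119) = 252/5266 = 252*(1/5266) = 126/2633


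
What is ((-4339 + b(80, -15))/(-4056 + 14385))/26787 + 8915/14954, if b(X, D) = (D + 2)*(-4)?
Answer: 822188050249/1379172143514 ≈ 0.59615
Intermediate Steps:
b(X, D) = -8 - 4*D (b(X, D) = (2 + D)*(-4) = -8 - 4*D)
((-4339 + b(80, -15))/(-4056 + 14385))/26787 + 8915/14954 = ((-4339 + (-8 - 4*(-15)))/(-4056 + 14385))/26787 + 8915/14954 = ((-4339 + (-8 + 60))/10329)*(1/26787) + 8915*(1/14954) = ((-4339 + 52)*(1/10329))*(1/26787) + 8915/14954 = -4287*1/10329*(1/26787) + 8915/14954 = -1429/3443*1/26787 + 8915/14954 = -1429/92227641 + 8915/14954 = 822188050249/1379172143514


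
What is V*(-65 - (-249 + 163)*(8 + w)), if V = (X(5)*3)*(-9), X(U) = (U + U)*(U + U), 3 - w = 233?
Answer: 51723900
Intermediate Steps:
w = -230 (w = 3 - 1*233 = 3 - 233 = -230)
X(U) = 4*U² (X(U) = (2*U)*(2*U) = 4*U²)
V = -2700 (V = ((4*5²)*3)*(-9) = ((4*25)*3)*(-9) = (100*3)*(-9) = 300*(-9) = -2700)
V*(-65 - (-249 + 163)*(8 + w)) = -2700*(-65 - (-249 + 163)*(8 - 230)) = -2700*(-65 - (-86)*(-222)) = -2700*(-65 - 1*19092) = -2700*(-65 - 19092) = -2700*(-19157) = 51723900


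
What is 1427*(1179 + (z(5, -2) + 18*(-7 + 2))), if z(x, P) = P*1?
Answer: 1551149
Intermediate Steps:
z(x, P) = P
1427*(1179 + (z(5, -2) + 18*(-7 + 2))) = 1427*(1179 + (-2 + 18*(-7 + 2))) = 1427*(1179 + (-2 + 18*(-5))) = 1427*(1179 + (-2 - 90)) = 1427*(1179 - 92) = 1427*1087 = 1551149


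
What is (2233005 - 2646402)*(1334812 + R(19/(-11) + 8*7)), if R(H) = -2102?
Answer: -550938315870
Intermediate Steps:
(2233005 - 2646402)*(1334812 + R(19/(-11) + 8*7)) = (2233005 - 2646402)*(1334812 - 2102) = -413397*1332710 = -550938315870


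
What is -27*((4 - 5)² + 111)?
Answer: -3024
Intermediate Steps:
-27*((4 - 5)² + 111) = -27*((-1)² + 111) = -27*(1 + 111) = -27*112 = -3024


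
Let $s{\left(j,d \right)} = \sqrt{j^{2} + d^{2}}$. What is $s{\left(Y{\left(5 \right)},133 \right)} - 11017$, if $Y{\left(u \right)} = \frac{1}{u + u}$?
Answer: $-11017 + \frac{\sqrt{1768901}}{10} \approx -10884.0$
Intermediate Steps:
$Y{\left(u \right)} = \frac{1}{2 u}$
$s{\left(j,d \right)} = \sqrt{d^{2} + j^{2}}$
$s{\left(Y{\left(5 \right)},133 \right)} - 11017 = \sqrt{133^{2} + \left(\frac{1}{2 \cdot 5}\right)^{2}} - 11017 = \sqrt{17689 + \left(\frac{1}{2} \cdot \frac{1}{5}\right)^{2}} - 11017 = \sqrt{17689 + \left(\frac{1}{10}\right)^{2}} - 11017 = \sqrt{17689 + \frac{1}{100}} - 11017 = \sqrt{\frac{1768901}{100}} - 11017 = \frac{\sqrt{1768901}}{10} - 11017 = -11017 + \frac{\sqrt{1768901}}{10}$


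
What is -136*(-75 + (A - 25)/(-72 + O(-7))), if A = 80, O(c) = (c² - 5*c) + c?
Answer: 8704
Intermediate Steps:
O(c) = c² - 4*c
-136*(-75 + (A - 25)/(-72 + O(-7))) = -136*(-75 + (80 - 25)/(-72 - 7*(-4 - 7))) = -136*(-75 + 55/(-72 - 7*(-11))) = -136*(-75 + 55/(-72 + 77)) = -136*(-75 + 55/5) = -136*(-75 + 55*(⅕)) = -136*(-75 + 11) = -136*(-64) = 8704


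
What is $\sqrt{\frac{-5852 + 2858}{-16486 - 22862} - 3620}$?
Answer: $\frac{i \sqrt{155683385238}}{6558} \approx 60.166 i$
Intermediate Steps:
$\sqrt{\frac{-5852 + 2858}{-16486 - 22862} - 3620} = \sqrt{- \frac{2994}{-39348} - 3620} = \sqrt{\left(-2994\right) \left(- \frac{1}{39348}\right) - 3620} = \sqrt{\frac{499}{6558} - 3620} = \sqrt{- \frac{23739461}{6558}} = \frac{i \sqrt{155683385238}}{6558}$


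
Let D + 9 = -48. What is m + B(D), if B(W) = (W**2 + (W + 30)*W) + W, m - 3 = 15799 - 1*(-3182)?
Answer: 23715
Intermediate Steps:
m = 18984 (m = 3 + (15799 - 1*(-3182)) = 3 + (15799 + 3182) = 3 + 18981 = 18984)
D = -57 (D = -9 - 48 = -57)
B(W) = W + W**2 + W*(30 + W) (B(W) = (W**2 + (30 + W)*W) + W = (W**2 + W*(30 + W)) + W = W + W**2 + W*(30 + W))
m + B(D) = 18984 - 57*(31 + 2*(-57)) = 18984 - 57*(31 - 114) = 18984 - 57*(-83) = 18984 + 4731 = 23715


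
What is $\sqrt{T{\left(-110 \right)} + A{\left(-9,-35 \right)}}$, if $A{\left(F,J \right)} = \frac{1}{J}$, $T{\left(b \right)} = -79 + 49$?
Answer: $\frac{i \sqrt{36785}}{35} \approx 5.4798 i$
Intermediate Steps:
$T{\left(b \right)} = -30$
$\sqrt{T{\left(-110 \right)} + A{\left(-9,-35 \right)}} = \sqrt{-30 + \frac{1}{-35}} = \sqrt{-30 - \frac{1}{35}} = \sqrt{- \frac{1051}{35}} = \frac{i \sqrt{36785}}{35}$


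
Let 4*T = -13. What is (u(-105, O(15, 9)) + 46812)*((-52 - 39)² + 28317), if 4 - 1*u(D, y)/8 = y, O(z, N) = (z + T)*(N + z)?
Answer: 1631831624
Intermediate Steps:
T = -13/4 (T = (¼)*(-13) = -13/4 ≈ -3.2500)
O(z, N) = (-13/4 + z)*(N + z) (O(z, N) = (z - 13/4)*(N + z) = (-13/4 + z)*(N + z))
u(D, y) = 32 - 8*y
(u(-105, O(15, 9)) + 46812)*((-52 - 39)² + 28317) = ((32 - 8*(15² - 13/4*9 - 13/4*15 + 9*15)) + 46812)*((-52 - 39)² + 28317) = ((32 - 8*(225 - 117/4 - 195/4 + 135)) + 46812)*((-91)² + 28317) = ((32 - 8*282) + 46812)*(8281 + 28317) = ((32 - 2256) + 46812)*36598 = (-2224 + 46812)*36598 = 44588*36598 = 1631831624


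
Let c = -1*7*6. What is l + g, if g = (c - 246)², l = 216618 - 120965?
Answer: 178597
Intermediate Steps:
c = -42 (c = -7*6 = -42)
l = 95653
g = 82944 (g = (-42 - 246)² = (-288)² = 82944)
l + g = 95653 + 82944 = 178597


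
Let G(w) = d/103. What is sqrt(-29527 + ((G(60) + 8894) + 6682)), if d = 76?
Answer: 3*I*sqrt(16444259)/103 ≈ 118.11*I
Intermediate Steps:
G(w) = 76/103
sqrt(-29527 + ((G(60) + 8894) + 6682)) = sqrt(-29527 + ((76/103 + 8894) + 6682)) = sqrt(-29527 + (916158/103 + 6682)) = sqrt(-29527 + 1604404/103) = sqrt(-1436877/103) = 3*I*sqrt(16444259)/103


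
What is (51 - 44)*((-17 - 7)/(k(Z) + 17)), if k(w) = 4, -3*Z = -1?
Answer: -8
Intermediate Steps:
Z = ⅓ (Z = -⅓*(-1) = ⅓ ≈ 0.33333)
(51 - 44)*((-17 - 7)/(k(Z) + 17)) = (51 - 44)*((-17 - 7)/(4 + 17)) = 7*(-24/21) = 7*(-24*1/21) = 7*(-8/7) = -8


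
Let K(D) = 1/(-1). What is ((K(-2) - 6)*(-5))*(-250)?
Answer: -8750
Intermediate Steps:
K(D) = -1 (K(D) = 1*(-1) = -1)
((K(-2) - 6)*(-5))*(-250) = ((-1 - 6)*(-5))*(-250) = -7*(-5)*(-250) = 35*(-250) = -8750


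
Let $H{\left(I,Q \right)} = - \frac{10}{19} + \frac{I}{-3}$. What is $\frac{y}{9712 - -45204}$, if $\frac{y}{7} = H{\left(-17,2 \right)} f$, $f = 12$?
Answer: $\frac{2051}{260851} \approx 0.0078627$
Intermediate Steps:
$H{\left(I,Q \right)} = - \frac{10}{19} - \frac{I}{3}$ ($H{\left(I,Q \right)} = \left(-10\right) \frac{1}{19} + I \left(- \frac{1}{3}\right) = - \frac{10}{19} - \frac{I}{3}$)
$y = \frac{8204}{19}$ ($y = 7 \left(- \frac{10}{19} - - \frac{17}{3}\right) 12 = 7 \left(- \frac{10}{19} + \frac{17}{3}\right) 12 = 7 \cdot \frac{293}{57} \cdot 12 = 7 \cdot \frac{1172}{19} = \frac{8204}{19} \approx 431.79$)
$\frac{y}{9712 - -45204} = \frac{8204}{19 \left(9712 - -45204\right)} = \frac{8204}{19 \left(9712 + 45204\right)} = \frac{8204}{19 \cdot 54916} = \frac{8204}{19} \cdot \frac{1}{54916} = \frac{2051}{260851}$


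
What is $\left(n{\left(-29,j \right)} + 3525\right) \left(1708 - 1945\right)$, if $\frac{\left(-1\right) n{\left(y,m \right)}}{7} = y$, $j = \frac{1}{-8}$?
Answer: $-883536$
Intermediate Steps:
$j = - \frac{1}{8} \approx -0.125$
$n{\left(y,m \right)} = - 7 y$
$\left(n{\left(-29,j \right)} + 3525\right) \left(1708 - 1945\right) = \left(\left(-7\right) \left(-29\right) + 3525\right) \left(1708 - 1945\right) = \left(203 + 3525\right) \left(-237\right) = 3728 \left(-237\right) = -883536$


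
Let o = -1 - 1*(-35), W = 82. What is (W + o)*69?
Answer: 8004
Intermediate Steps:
o = 34 (o = -1 + 35 = 34)
(W + o)*69 = (82 + 34)*69 = 116*69 = 8004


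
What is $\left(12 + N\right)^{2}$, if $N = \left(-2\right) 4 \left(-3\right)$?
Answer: $1296$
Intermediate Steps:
$N = 24$ ($N = \left(-8\right) \left(-3\right) = 24$)
$\left(12 + N\right)^{2} = \left(12 + 24\right)^{2} = 36^{2} = 1296$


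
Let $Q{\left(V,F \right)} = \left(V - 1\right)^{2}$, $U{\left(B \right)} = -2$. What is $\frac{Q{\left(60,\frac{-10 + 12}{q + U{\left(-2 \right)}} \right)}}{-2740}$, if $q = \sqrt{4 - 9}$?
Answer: $- \frac{3481}{2740} \approx -1.2704$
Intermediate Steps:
$q = i \sqrt{5}$ ($q = \sqrt{-5} = i \sqrt{5} \approx 2.2361 i$)
$Q{\left(V,F \right)} = \left(-1 + V\right)^{2}$
$\frac{Q{\left(60,\frac{-10 + 12}{q + U{\left(-2 \right)}} \right)}}{-2740} = \frac{\left(-1 + 60\right)^{2}}{-2740} = 59^{2} \left(- \frac{1}{2740}\right) = 3481 \left(- \frac{1}{2740}\right) = - \frac{3481}{2740}$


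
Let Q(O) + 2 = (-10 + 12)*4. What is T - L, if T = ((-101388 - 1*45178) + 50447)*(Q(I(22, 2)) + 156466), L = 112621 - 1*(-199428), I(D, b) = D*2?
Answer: -15040244217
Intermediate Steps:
I(D, b) = 2*D
L = 312049 (L = 112621 + 199428 = 312049)
Q(O) = 6 (Q(O) = -2 + (-10 + 12)*4 = -2 + 2*4 = -2 + 8 = 6)
T = -15039932168 (T = ((-101388 - 1*45178) + 50447)*(6 + 156466) = ((-101388 - 45178) + 50447)*156472 = (-146566 + 50447)*156472 = -96119*156472 = -15039932168)
T - L = -15039932168 - 1*312049 = -15039932168 - 312049 = -15040244217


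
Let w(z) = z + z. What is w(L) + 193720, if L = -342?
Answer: 193036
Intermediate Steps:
w(z) = 2*z
w(L) + 193720 = 2*(-342) + 193720 = -684 + 193720 = 193036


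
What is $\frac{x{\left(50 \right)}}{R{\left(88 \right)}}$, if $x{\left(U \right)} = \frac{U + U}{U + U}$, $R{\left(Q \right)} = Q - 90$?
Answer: $- \frac{1}{2} \approx -0.5$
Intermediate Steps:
$R{\left(Q \right)} = -90 + Q$
$x{\left(U \right)} = 1$ ($x{\left(U \right)} = \frac{2 U}{2 U} = 2 U \frac{1}{2 U} = 1$)
$\frac{x{\left(50 \right)}}{R{\left(88 \right)}} = 1 \frac{1}{-90 + 88} = 1 \frac{1}{-2} = 1 \left(- \frac{1}{2}\right) = - \frac{1}{2}$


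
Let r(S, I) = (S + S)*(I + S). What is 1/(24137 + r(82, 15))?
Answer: 1/40045 ≈ 2.4972e-5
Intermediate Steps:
r(S, I) = 2*S*(I + S) (r(S, I) = (2*S)*(I + S) = 2*S*(I + S))
1/(24137 + r(82, 15)) = 1/(24137 + 2*82*(15 + 82)) = 1/(24137 + 2*82*97) = 1/(24137 + 15908) = 1/40045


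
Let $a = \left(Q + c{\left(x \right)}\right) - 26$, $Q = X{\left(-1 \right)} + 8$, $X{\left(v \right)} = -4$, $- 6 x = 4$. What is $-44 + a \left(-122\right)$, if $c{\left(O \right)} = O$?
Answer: $\frac{8164}{3} \approx 2721.3$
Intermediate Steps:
$x = - \frac{2}{3}$ ($x = \left(- \frac{1}{6}\right) 4 = - \frac{2}{3} \approx -0.66667$)
$Q = 4$ ($Q = -4 + 8 = 4$)
$a = - \frac{68}{3}$ ($a = \left(4 - \frac{2}{3}\right) - 26 = \frac{10}{3} - 26 = - \frac{68}{3} \approx -22.667$)
$-44 + a \left(-122\right) = -44 - - \frac{8296}{3} = -44 + \frac{8296}{3} = \frac{8164}{3}$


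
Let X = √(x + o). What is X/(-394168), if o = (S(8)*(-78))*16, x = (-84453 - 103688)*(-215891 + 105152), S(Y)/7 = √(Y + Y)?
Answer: -3*√2314945695/394168 ≈ -0.36619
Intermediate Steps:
S(Y) = 7*√2*√Y (S(Y) = 7*√(Y + Y) = 7*√(2*Y) = 7*(√2*√Y) = 7*√2*√Y)
x = 20834546199 (x = -188141*(-110739) = 20834546199)
o = -34944 (o = ((7*√2*√8)*(-78))*16 = ((7*√2*(2*√2))*(-78))*16 = (28*(-78))*16 = -2184*16 = -34944)
X = 3*√2314945695 (X = √(20834546199 - 34944) = √20834511255 = 3*√2314945695 ≈ 1.4434e+5)
X/(-394168) = (3*√2314945695)/(-394168) = (3*√2314945695)*(-1/394168) = -3*√2314945695/394168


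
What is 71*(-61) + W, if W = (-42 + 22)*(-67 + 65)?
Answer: -4291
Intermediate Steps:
W = 40 (W = -20*(-2) = 40)
71*(-61) + W = 71*(-61) + 40 = -4331 + 40 = -4291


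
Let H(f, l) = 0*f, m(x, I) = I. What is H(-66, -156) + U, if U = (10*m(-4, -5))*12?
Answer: -600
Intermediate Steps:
H(f, l) = 0
U = -600 (U = (10*(-5))*12 = -50*12 = -600)
H(-66, -156) + U = 0 - 600 = -600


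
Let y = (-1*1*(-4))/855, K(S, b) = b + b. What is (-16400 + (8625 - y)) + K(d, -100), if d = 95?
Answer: -6818629/855 ≈ -7975.0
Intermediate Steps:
K(S, b) = 2*b
y = 4/855 (y = -1*(-4)*(1/855) = 4*(1/855) = 4/855 ≈ 0.0046784)
(-16400 + (8625 - y)) + K(d, -100) = (-16400 + (8625 - 1*4/855)) + 2*(-100) = (-16400 + (8625 - 4/855)) - 200 = (-16400 + 7374371/855) - 200 = -6647629/855 - 200 = -6818629/855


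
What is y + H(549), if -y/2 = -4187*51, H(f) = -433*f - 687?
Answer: 188670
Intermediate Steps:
H(f) = -687 - 433*f
y = 427074 (y = -(-8374)*51 = -2*(-213537) = 427074)
y + H(549) = 427074 + (-687 - 433*549) = 427074 + (-687 - 237717) = 427074 - 238404 = 188670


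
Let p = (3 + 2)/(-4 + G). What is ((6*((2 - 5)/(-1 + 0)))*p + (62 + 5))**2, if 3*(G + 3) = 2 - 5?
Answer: 49729/16 ≈ 3108.1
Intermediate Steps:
G = -4 (G = -3 + (2 - 5)/3 = -3 + (1/3)*(-3) = -3 - 1 = -4)
p = -5/8 (p = (3 + 2)/(-4 - 4) = 5/(-8) = 5*(-1/8) = -5/8 ≈ -0.62500)
((6*((2 - 5)/(-1 + 0)))*p + (62 + 5))**2 = ((6*((2 - 5)/(-1 + 0)))*(-5/8) + (62 + 5))**2 = ((6*(-3/(-1)))*(-5/8) + 67)**2 = ((6*(-3*(-1)))*(-5/8) + 67)**2 = ((6*3)*(-5/8) + 67)**2 = (18*(-5/8) + 67)**2 = (-45/4 + 67)**2 = (223/4)**2 = 49729/16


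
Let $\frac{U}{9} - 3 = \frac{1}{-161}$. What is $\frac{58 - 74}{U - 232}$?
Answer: $\frac{1288}{16507} \approx 0.078027$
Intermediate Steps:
$U = \frac{4338}{161}$ ($U = 27 + \frac{9}{-161} = 27 + 9 \left(- \frac{1}{161}\right) = 27 - \frac{9}{161} = \frac{4338}{161} \approx 26.944$)
$\frac{58 - 74}{U - 232} = \frac{58 - 74}{\frac{4338}{161} - 232} = - \frac{16}{- \frac{33014}{161}} = \left(-16\right) \left(- \frac{161}{33014}\right) = \frac{1288}{16507}$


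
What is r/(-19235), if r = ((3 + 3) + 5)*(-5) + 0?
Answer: 11/3847 ≈ 0.0028594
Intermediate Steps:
r = -55 (r = (6 + 5)*(-5) + 0 = 11*(-5) + 0 = -55 + 0 = -55)
r/(-19235) = -55/(-19235) = -1/19235*(-55) = 11/3847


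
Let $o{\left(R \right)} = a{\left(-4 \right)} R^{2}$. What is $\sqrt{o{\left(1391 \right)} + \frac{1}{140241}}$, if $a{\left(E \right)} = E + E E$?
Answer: $\frac{\sqrt{456652148996580573}}{140241} \approx 4818.6$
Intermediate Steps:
$a{\left(E \right)} = E + E^{2}$
$o{\left(R \right)} = 12 R^{2}$ ($o{\left(R \right)} = - 4 \left(1 - 4\right) R^{2} = \left(-4\right) \left(-3\right) R^{2} = 12 R^{2}$)
$\sqrt{o{\left(1391 \right)} + \frac{1}{140241}} = \sqrt{12 \cdot 1391^{2} + \frac{1}{140241}} = \sqrt{12 \cdot 1934881 + \frac{1}{140241}} = \sqrt{23218572 + \frac{1}{140241}} = \sqrt{\frac{3256195755853}{140241}} = \frac{\sqrt{456652148996580573}}{140241}$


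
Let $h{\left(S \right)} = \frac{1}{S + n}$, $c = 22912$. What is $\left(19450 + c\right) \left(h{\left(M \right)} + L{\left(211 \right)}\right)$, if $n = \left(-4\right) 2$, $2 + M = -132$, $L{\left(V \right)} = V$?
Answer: $\frac{634603941}{71} \approx 8.9381 \cdot 10^{6}$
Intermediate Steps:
$M = -134$ ($M = -2 - 132 = -134$)
$n = -8$
$h{\left(S \right)} = \frac{1}{-8 + S}$ ($h{\left(S \right)} = \frac{1}{S - 8} = \frac{1}{-8 + S}$)
$\left(19450 + c\right) \left(h{\left(M \right)} + L{\left(211 \right)}\right) = \left(19450 + 22912\right) \left(\frac{1}{-8 - 134} + 211\right) = 42362 \left(\frac{1}{-142} + 211\right) = 42362 \left(- \frac{1}{142} + 211\right) = 42362 \cdot \frac{29961}{142} = \frac{634603941}{71}$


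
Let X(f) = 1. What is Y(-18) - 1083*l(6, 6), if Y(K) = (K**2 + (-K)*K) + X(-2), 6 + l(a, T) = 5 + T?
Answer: -5414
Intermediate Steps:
l(a, T) = -1 + T (l(a, T) = -6 + (5 + T) = -1 + T)
Y(K) = 1 (Y(K) = (K**2 + (-K)*K) + 1 = (K**2 - K**2) + 1 = 0 + 1 = 1)
Y(-18) - 1083*l(6, 6) = 1 - 1083*(-1 + 6) = 1 - 1083*5 = 1 - 5415 = -5414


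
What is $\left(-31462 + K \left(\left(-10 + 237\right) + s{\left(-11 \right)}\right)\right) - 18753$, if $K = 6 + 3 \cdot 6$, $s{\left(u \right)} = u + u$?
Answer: $-45295$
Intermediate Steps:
$s{\left(u \right)} = 2 u$
$K = 24$ ($K = 6 + 18 = 24$)
$\left(-31462 + K \left(\left(-10 + 237\right) + s{\left(-11 \right)}\right)\right) - 18753 = \left(-31462 + 24 \left(\left(-10 + 237\right) + 2 \left(-11\right)\right)\right) - 18753 = \left(-31462 + 24 \left(227 - 22\right)\right) - 18753 = \left(-31462 + 24 \cdot 205\right) - 18753 = \left(-31462 + 4920\right) - 18753 = -26542 - 18753 = -45295$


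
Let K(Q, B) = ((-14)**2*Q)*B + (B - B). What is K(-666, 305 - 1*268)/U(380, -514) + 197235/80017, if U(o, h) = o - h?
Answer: -64382056509/11922533 ≈ -5400.0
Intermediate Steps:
K(Q, B) = 196*B*Q (K(Q, B) = (196*Q)*B + 0 = 196*B*Q + 0 = 196*B*Q)
K(-666, 305 - 1*268)/U(380, -514) + 197235/80017 = (196*(305 - 1*268)*(-666))/(380 - 1*(-514)) + 197235/80017 = (196*(305 - 268)*(-666))/(380 + 514) + 197235*(1/80017) = (196*37*(-666))/894 + 197235/80017 = -4829832*1/894 + 197235/80017 = -804972/149 + 197235/80017 = -64382056509/11922533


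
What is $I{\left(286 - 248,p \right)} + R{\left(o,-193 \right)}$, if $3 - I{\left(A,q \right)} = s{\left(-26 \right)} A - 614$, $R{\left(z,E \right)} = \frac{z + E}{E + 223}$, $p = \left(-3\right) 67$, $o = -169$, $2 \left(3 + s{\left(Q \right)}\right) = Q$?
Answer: $\frac{18194}{15} \approx 1212.9$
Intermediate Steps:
$s{\left(Q \right)} = -3 + \frac{Q}{2}$
$p = -201$
$R{\left(z,E \right)} = \frac{E + z}{223 + E}$
$I{\left(A,q \right)} = 617 + 16 A$ ($I{\left(A,q \right)} = 3 - \left(\left(-3 + \frac{1}{2} \left(-26\right)\right) A - 614\right) = 3 - \left(\left(-3 - 13\right) A - 614\right) = 3 - \left(- 16 A - 614\right) = 3 - \left(-614 - 16 A\right) = 3 + \left(614 + 16 A\right) = 617 + 16 A$)
$I{\left(286 - 248,p \right)} + R{\left(o,-193 \right)} = \left(617 + 16 \left(286 - 248\right)\right) + \frac{-193 - 169}{223 - 193} = \left(617 + 16 \left(286 - 248\right)\right) + \frac{1}{30} \left(-362\right) = \left(617 + 16 \cdot 38\right) + \frac{1}{30} \left(-362\right) = \left(617 + 608\right) - \frac{181}{15} = 1225 - \frac{181}{15} = \frac{18194}{15}$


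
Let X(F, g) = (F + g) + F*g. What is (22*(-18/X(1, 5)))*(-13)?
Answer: 468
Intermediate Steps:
X(F, g) = F + g + F*g
(22*(-18/X(1, 5)))*(-13) = (22*(-18/(1 + 5 + 1*5)))*(-13) = (22*(-18/(1 + 5 + 5)))*(-13) = (22*(-18/11))*(-13) = -36*(-13) = 468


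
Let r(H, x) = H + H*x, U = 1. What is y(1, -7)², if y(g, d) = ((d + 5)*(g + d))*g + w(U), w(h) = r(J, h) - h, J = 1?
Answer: 169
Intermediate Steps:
w(h) = 1 (w(h) = 1*(1 + h) - h = (1 + h) - h = 1)
y(g, d) = 1 + g*(5 + d)*(d + g) (y(g, d) = ((d + 5)*(g + d))*g + 1 = ((5 + d)*(d + g))*g + 1 = g*(5 + d)*(d + g) + 1 = 1 + g*(5 + d)*(d + g))
y(1, -7)² = (1 + 5*1² - 7*1² + 1*(-7)² + 5*(-7)*1)² = (1 + 5*1 - 7*1 + 1*49 - 35)² = (1 + 5 - 7 + 49 - 35)² = 13² = 169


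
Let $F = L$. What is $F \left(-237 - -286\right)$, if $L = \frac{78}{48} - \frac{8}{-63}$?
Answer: $\frac{6181}{72} \approx 85.847$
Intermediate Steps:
$L = \frac{883}{504}$ ($L = 78 \cdot \frac{1}{48} - - \frac{8}{63} = \frac{13}{8} + \frac{8}{63} = \frac{883}{504} \approx 1.752$)
$F = \frac{883}{504} \approx 1.752$
$F \left(-237 - -286\right) = \frac{883 \left(-237 - -286\right)}{504} = \frac{883 \left(-237 + 286\right)}{504} = \frac{883}{504} \cdot 49 = \frac{6181}{72}$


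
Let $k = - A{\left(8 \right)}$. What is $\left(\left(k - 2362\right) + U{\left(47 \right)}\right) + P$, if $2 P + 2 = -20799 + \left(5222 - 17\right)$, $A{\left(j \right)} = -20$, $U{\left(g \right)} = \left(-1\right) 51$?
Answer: $-10191$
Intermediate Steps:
$U{\left(g \right)} = -51$
$P = -7798$ ($P = -1 + \frac{-20799 + \left(5222 - 17\right)}{2} = -1 + \frac{-20799 + 5205}{2} = -1 + \frac{1}{2} \left(-15594\right) = -1 - 7797 = -7798$)
$k = 20$ ($k = \left(-1\right) \left(-20\right) = 20$)
$\left(\left(k - 2362\right) + U{\left(47 \right)}\right) + P = \left(\left(20 - 2362\right) - 51\right) - 7798 = \left(-2342 - 51\right) - 7798 = -2393 - 7798 = -10191$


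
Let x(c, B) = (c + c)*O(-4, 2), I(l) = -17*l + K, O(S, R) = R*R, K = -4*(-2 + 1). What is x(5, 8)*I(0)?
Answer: 160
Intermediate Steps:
K = 4 (K = -4*(-1) = 4)
O(S, R) = R²
I(l) = 4 - 17*l (I(l) = -17*l + 4 = 4 - 17*l)
x(c, B) = 8*c (x(c, B) = (c + c)*2² = (2*c)*4 = 8*c)
x(5, 8)*I(0) = (8*5)*(4 - 17*0) = 40*(4 + 0) = 40*4 = 160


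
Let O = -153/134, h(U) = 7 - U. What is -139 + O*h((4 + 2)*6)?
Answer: -14189/134 ≈ -105.89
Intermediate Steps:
O = -153/134 (O = -153*1/134 = -153/134 ≈ -1.1418)
-139 + O*h((4 + 2)*6) = -139 - 153*(7 - (4 + 2)*6)/134 = -139 - 153*(7 - 6*6)/134 = -139 - 153*(7 - 1*36)/134 = -139 - 153*(7 - 36)/134 = -139 - 153/134*(-29) = -139 + 4437/134 = -14189/134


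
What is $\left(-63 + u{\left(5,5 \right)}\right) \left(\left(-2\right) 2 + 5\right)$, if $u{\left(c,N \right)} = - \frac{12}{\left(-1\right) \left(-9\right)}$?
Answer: $- \frac{193}{3} \approx -64.333$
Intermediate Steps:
$u{\left(c,N \right)} = - \frac{4}{3}$ ($u{\left(c,N \right)} = - \frac{12}{9} = \left(-12\right) \frac{1}{9} = - \frac{4}{3}$)
$\left(-63 + u{\left(5,5 \right)}\right) \left(\left(-2\right) 2 + 5\right) = \left(-63 - \frac{4}{3}\right) \left(\left(-2\right) 2 + 5\right) = - \frac{193 \left(-4 + 5\right)}{3} = \left(- \frac{193}{3}\right) 1 = - \frac{193}{3}$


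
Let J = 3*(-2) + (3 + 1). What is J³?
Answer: -8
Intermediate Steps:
J = -2 (J = -6 + 4 = -2)
J³ = (-2)³ = -8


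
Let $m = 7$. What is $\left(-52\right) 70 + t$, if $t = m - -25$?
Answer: $-3608$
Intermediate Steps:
$t = 32$ ($t = 7 - -25 = 7 + 25 = 32$)
$\left(-52\right) 70 + t = \left(-52\right) 70 + 32 = -3640 + 32 = -3608$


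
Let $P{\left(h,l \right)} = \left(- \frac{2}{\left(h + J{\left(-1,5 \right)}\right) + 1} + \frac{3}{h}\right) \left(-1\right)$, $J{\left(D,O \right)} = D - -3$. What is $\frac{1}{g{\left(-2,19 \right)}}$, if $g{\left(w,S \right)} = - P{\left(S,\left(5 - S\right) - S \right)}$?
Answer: $\frac{209}{14} \approx 14.929$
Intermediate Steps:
$J{\left(D,O \right)} = 3 + D$ ($J{\left(D,O \right)} = D + 3 = 3 + D$)
$P{\left(h,l \right)} = - \frac{3}{h} + \frac{2}{3 + h}$ ($P{\left(h,l \right)} = \left(- \frac{2}{\left(h + \left(3 - 1\right)\right) + 1} + \frac{3}{h}\right) \left(-1\right) = \left(- \frac{2}{\left(h + 2\right) + 1} + \frac{3}{h}\right) \left(-1\right) = \left(- \frac{2}{\left(2 + h\right) + 1} + \frac{3}{h}\right) \left(-1\right) = \left(- \frac{2}{3 + h} + \frac{3}{h}\right) \left(-1\right) = - \frac{3}{h} + \frac{2}{3 + h}$)
$g{\left(w,S \right)} = - \frac{-9 - S}{S \left(3 + S\right)}$
$\frac{1}{g{\left(-2,19 \right)}} = \frac{1}{\frac{1}{19} \frac{1}{3 + 19} \left(9 + 19\right)} = \frac{1}{\frac{1}{19} \cdot \frac{1}{22} \cdot 28} = \frac{1}{\frac{14}{209}} = \frac{209}{14}$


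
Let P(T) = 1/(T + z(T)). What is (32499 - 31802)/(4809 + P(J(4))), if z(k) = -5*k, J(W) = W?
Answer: 11152/76943 ≈ 0.14494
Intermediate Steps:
P(T) = -1/(4*T) (P(T) = 1/(T - 5*T) = 1/(-4*T) = -1/(4*T))
(32499 - 31802)/(4809 + P(J(4))) = (32499 - 31802)/(4809 - 1/4/4) = 697/(4809 - 1/4*1/4) = 697/(4809 - 1/16) = 697/(76943/16) = 697*(16/76943) = 11152/76943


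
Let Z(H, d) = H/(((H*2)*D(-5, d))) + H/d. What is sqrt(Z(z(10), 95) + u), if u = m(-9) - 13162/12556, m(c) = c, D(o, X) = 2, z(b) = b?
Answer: I*sqrt(137913908041)/119282 ≈ 3.1134*I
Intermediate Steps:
Z(H, d) = 1/4 + H/d (Z(H, d) = H/(((H*2)*2)) + H/d = H/(((2*H)*2)) + H/d = H/((4*H)) + H/d = H*(1/(4*H)) + H/d = 1/4 + H/d)
u = -63083/6278 (u = -9 - 13162/12556 = -9 - 1*6581/6278 = -9 - 6581/6278 = -63083/6278 ≈ -10.048)
sqrt(Z(z(10), 95) + u) = sqrt((10 + (1/4)*95)/95 - 63083/6278) = sqrt((10 + 95/4)/95 - 63083/6278) = sqrt((1/95)*(135/4) - 63083/6278) = sqrt(27/76 - 63083/6278) = sqrt(-2312401/238564) = I*sqrt(137913908041)/119282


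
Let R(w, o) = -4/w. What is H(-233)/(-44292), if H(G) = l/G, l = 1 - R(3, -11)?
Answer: 7/30960108 ≈ 2.2610e-7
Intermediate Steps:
l = 7/3 (l = 1 - (-4)/3 = 1 - 1*(-4/3) = 1 + 4/3 = 7/3 ≈ 2.3333)
H(G) = 7/(3*G)
H(-233)/(-44292) = ((7/3)/(-233))/(-44292) = ((7/3)*(-1/233))*(-1/44292) = -7/699*(-1/44292) = 7/30960108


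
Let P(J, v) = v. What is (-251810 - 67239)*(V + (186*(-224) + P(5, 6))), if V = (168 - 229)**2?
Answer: 12103761913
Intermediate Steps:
V = 3721 (V = (-61)**2 = 3721)
(-251810 - 67239)*(V + (186*(-224) + P(5, 6))) = (-251810 - 67239)*(3721 + (186*(-224) + 6)) = -319049*(3721 + (-41664 + 6)) = -319049*(3721 - 41658) = -319049*(-37937) = 12103761913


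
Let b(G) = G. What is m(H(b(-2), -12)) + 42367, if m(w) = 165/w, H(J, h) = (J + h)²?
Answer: 8304097/196 ≈ 42368.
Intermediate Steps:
m(H(b(-2), -12)) + 42367 = 165/((-2 - 12)²) + 42367 = 165/((-14)²) + 42367 = 165/196 + 42367 = 8304097/196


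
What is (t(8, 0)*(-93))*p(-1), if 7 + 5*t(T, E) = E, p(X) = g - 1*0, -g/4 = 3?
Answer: -7812/5 ≈ -1562.4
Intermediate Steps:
g = -12 (g = -4*3 = -12)
p(X) = -12 (p(X) = -12 - 1*0 = -12 + 0 = -12)
t(T, E) = -7/5 + E/5
(t(8, 0)*(-93))*p(-1) = ((-7/5 + (⅕)*0)*(-93))*(-12) = ((-7/5 + 0)*(-93))*(-12) = -7/5*(-93)*(-12) = (651/5)*(-12) = -7812/5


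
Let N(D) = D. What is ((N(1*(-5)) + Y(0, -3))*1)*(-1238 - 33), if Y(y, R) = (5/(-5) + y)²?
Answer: 5084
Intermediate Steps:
Y(y, R) = (-1 + y)² (Y(y, R) = (5*(-⅕) + y)² = (-1 + y)²)
((N(1*(-5)) + Y(0, -3))*1)*(-1238 - 33) = ((1*(-5) + (-1 + 0)²)*1)*(-1238 - 33) = ((-5 + (-1)²)*1)*(-1271) = ((-5 + 1)*1)*(-1271) = -4*1*(-1271) = -4*(-1271) = 5084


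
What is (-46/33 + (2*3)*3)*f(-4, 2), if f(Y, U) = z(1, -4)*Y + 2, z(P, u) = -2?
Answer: 5480/33 ≈ 166.06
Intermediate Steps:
f(Y, U) = 2 - 2*Y (f(Y, U) = -2*Y + 2 = 2 - 2*Y)
(-46/33 + (2*3)*3)*f(-4, 2) = (-46/33 + (2*3)*3)*(2 - 2*(-4)) = (-46*1/33 + 6*3)*(2 + 8) = (-46/33 + 18)*10 = (548/33)*10 = 5480/33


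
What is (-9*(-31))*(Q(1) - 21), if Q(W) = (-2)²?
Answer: -4743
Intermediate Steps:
Q(W) = 4
(-9*(-31))*(Q(1) - 21) = (-9*(-31))*(4 - 21) = 279*(-17) = -4743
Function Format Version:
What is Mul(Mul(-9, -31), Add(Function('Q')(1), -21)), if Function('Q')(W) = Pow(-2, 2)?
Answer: -4743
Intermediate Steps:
Function('Q')(W) = 4
Mul(Mul(-9, -31), Add(Function('Q')(1), -21)) = Mul(Mul(-9, -31), Add(4, -21)) = Mul(279, -17) = -4743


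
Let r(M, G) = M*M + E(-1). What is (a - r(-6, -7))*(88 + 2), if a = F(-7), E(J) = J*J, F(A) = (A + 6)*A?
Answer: -2700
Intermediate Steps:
F(A) = A*(6 + A) (F(A) = (6 + A)*A = A*(6 + A))
E(J) = J²
a = 7 (a = -7*(6 - 7) = -7*(-1) = 7)
r(M, G) = 1 + M² (r(M, G) = M*M + (-1)² = M² + 1 = 1 + M²)
(a - r(-6, -7))*(88 + 2) = (7 - (1 + (-6)²))*(88 + 2) = (7 - (1 + 36))*90 = (7 - 1*37)*90 = (7 - 37)*90 = -30*90 = -2700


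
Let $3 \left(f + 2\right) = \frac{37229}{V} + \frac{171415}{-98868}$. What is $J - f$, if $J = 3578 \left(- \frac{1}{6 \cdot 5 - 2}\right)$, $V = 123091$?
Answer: $- \frac{4574927348693}{36509282964} \approx -125.31$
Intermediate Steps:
$f = - \frac{90437452921}{36509282964}$ ($f = -2 + \frac{\frac{37229}{123091} + \frac{171415}{-98868}}{3} = -2 + \frac{37229 \cdot \frac{1}{123091} + 171415 \left(- \frac{1}{98868}\right)}{3} = -2 + \frac{\frac{37229}{123091} - \frac{171415}{98868}}{3} = -2 + \frac{1}{3} \left(- \frac{17418886993}{12169760988}\right) = -2 - \frac{17418886993}{36509282964} = - \frac{90437452921}{36509282964} \approx -2.4771$)
$J = - \frac{1789}{14}$ ($J = 3578 \left(- \frac{1}{30 - 2}\right) = 3578 \left(- \frac{1}{28}\right) = - \frac{1789}{14} \approx -127.79$)
$J - f = - \frac{1789}{14} - - \frac{90437452921}{36509282964} = - \frac{1789}{14} + \frac{90437452921}{36509282964} = - \frac{4574927348693}{36509282964}$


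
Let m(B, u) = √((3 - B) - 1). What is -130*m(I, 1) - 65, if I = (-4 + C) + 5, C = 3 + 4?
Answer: -65 - 130*I*√6 ≈ -65.0 - 318.43*I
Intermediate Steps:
C = 7
I = 8 (I = (-4 + 7) + 5 = 3 + 5 = 8)
m(B, u) = √(2 - B)
-130*m(I, 1) - 65 = -130*√(2 - 1*8) - 65 = -130*√(2 - 8) - 65 = -130*I*√6 - 65 = -65 - 130*I*√6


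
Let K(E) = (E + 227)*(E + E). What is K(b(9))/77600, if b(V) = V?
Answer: 531/9700 ≈ 0.054742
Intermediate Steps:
K(E) = 2*E*(227 + E) (K(E) = (227 + E)*(2*E) = 2*E*(227 + E))
K(b(9))/77600 = (2*9*(227 + 9))/77600 = (2*9*236)*(1/77600) = 4248*(1/77600) = 531/9700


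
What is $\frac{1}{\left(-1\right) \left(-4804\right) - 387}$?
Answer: $\frac{1}{4417} \approx 0.0002264$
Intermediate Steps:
$\frac{1}{\left(-1\right) \left(-4804\right) - 387} = \frac{1}{4804 - 387} = \frac{1}{4417}$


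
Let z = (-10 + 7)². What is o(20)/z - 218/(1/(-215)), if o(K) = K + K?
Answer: 421870/9 ≈ 46874.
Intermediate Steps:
o(K) = 2*K
z = 9 (z = (-3)² = 9)
o(20)/z - 218/(1/(-215)) = (2*20)/9 - 218/(1/(-215)) = 40*(⅑) - 218/(-1/215) = 40/9 - 218*(-215) = 40/9 + 46870 = 421870/9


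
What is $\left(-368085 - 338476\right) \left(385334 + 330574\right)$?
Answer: $-505832672388$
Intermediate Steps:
$\left(-368085 - 338476\right) \left(385334 + 330574\right) = \left(-706561\right) 715908 = -505832672388$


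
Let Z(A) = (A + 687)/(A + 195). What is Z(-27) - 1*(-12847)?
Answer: 179913/14 ≈ 12851.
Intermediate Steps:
Z(A) = (687 + A)/(195 + A)
Z(-27) - 1*(-12847) = (687 - 27)/(195 - 27) - 1*(-12847) = 660/168 + 12847 = (1/168)*660 + 12847 = 55/14 + 12847 = 179913/14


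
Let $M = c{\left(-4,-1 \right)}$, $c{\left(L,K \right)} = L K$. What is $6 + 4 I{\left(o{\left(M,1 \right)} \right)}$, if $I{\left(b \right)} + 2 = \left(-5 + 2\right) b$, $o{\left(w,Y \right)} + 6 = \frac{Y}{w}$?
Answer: $67$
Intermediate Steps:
$c{\left(L,K \right)} = K L$
$M = 4$ ($M = \left(-1\right) \left(-4\right) = 4$)
$o{\left(w,Y \right)} = -6 + \frac{Y}{w}$
$I{\left(b \right)} = -2 - 3 b$ ($I{\left(b \right)} = -2 + \left(-5 + 2\right) b = -2 - 3 b$)
$6 + 4 I{\left(o{\left(M,1 \right)} \right)} = 6 + 4 \left(-2 - 3 \left(-6 + 1 \cdot \frac{1}{4}\right)\right) = 6 + 4 \left(-2 - 3 \left(-6 + \frac{1}{4}\right)\right) = 6 + 4 \left(-2 - - \frac{69}{4}\right) = 6 + 4 \left(-2 + \frac{69}{4}\right) = 6 + 4 \cdot \frac{61}{4} = 6 + 61 = 67$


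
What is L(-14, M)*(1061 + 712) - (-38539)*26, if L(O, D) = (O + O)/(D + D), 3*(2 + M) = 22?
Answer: 7978879/8 ≈ 9.9736e+5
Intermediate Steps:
M = 16/3 (M = -2 + (⅓)*22 = -2 + 22/3 = 16/3 ≈ 5.3333)
L(O, D) = O/D (L(O, D) = (2*O)/((2*D)) = (2*O)*(1/(2*D)) = O/D)
L(-14, M)*(1061 + 712) - (-38539)*26 = (-14/16/3)*(1061 + 712) - (-38539)*26 = -14*3/16*1773 - 1*(-1002014) = -21/8*1773 + 1002014 = -37233/8 + 1002014 = 7978879/8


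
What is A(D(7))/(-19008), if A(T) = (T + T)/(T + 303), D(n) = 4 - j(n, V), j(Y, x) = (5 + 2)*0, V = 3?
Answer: -1/729432 ≈ -1.3709e-6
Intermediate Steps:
j(Y, x) = 0 (j(Y, x) = 7*0 = 0)
D(n) = 4 (D(n) = 4 - 1*0 = 4 + 0 = 4)
A(T) = 2*T/(303 + T) (A(T) = (2*T)/(303 + T) = 2*T/(303 + T))
A(D(7))/(-19008) = (2*4/(303 + 4))/(-19008) = (2*4/307)*(-1/19008) = (2*4*(1/307))*(-1/19008) = (8/307)*(-1/19008) = -1/729432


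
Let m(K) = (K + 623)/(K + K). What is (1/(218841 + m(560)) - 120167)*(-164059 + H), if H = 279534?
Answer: -485874335148346925/35014729 ≈ -1.3876e+10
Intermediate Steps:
m(K) = (623 + K)/(2*K) (m(K) = (623 + K)/((2*K)) = (623 + K)*(1/(2*K)) = (623 + K)/(2*K))
(1/(218841 + m(560)) - 120167)*(-164059 + H) = (1/(218841 + (½)*(623 + 560)/560) - 120167)*(-164059 + 279534) = (1/(218841 + (½)*(1/560)*1183) - 120167)*115475 = (1/(218841 + 169/160) - 120167)*115475 = (1/(35014729/160) - 120167)*115475 = (160/35014729 - 120167)*115475 = -4207614939583/35014729*115475 = -485874335148346925/35014729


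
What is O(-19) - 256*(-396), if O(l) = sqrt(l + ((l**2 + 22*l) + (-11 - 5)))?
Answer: 101376 + 2*I*sqrt(23) ≈ 1.0138e+5 + 9.5917*I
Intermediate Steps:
O(l) = sqrt(-16 + l**2 + 23*l) (O(l) = sqrt(l + ((l**2 + 22*l) - 16)) = sqrt(l + (-16 + l**2 + 22*l)) = sqrt(-16 + l**2 + 23*l))
O(-19) - 256*(-396) = sqrt(-16 + (-19)**2 + 23*(-19)) - 256*(-396) = sqrt(-16 + 361 - 437) + 101376 = sqrt(-92) + 101376 = 2*I*sqrt(23) + 101376 = 101376 + 2*I*sqrt(23)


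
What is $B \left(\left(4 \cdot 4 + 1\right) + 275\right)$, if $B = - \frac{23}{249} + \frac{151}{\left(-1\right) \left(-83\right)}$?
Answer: $\frac{125560}{249} \approx 504.26$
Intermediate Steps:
$B = \frac{430}{249}$ ($B = \left(-23\right) \frac{1}{249} + \frac{151}{83} = - \frac{23}{249} + 151 \cdot \frac{1}{83} = - \frac{23}{249} + \frac{151}{83} = \frac{430}{249} \approx 1.7269$)
$B \left(\left(4 \cdot 4 + 1\right) + 275\right) = \frac{430 \left(\left(4 \cdot 4 + 1\right) + 275\right)}{249} = \frac{430 \left(\left(16 + 1\right) + 275\right)}{249} = \frac{430 \left(17 + 275\right)}{249} = \frac{430}{249} \cdot 292 = \frac{125560}{249}$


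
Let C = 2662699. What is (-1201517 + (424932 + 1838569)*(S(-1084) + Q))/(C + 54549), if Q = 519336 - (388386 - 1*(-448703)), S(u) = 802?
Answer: -89677513371/339656 ≈ -2.6402e+5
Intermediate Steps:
Q = -317753 (Q = 519336 - (388386 + 448703) = 519336 - 1*837089 = 519336 - 837089 = -317753)
(-1201517 + (424932 + 1838569)*(S(-1084) + Q))/(C + 54549) = (-1201517 + (424932 + 1838569)*(802 - 317753))/(2662699 + 54549) = (-1201517 + 2263501*(-316951))/2717248 = (-1201517 - 717418905451)*(1/2717248) = -717420106968*1/2717248 = -89677513371/339656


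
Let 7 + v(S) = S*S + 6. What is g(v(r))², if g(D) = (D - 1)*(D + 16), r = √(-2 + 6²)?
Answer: 2458624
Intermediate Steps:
r = √34 (r = √(-2 + 36) = √34 ≈ 5.8309)
v(S) = -1 + S² (v(S) = -7 + (S*S + 6) = -7 + (S² + 6) = -7 + (6 + S²) = -1 + S²)
g(D) = (-1 + D)*(16 + D)
g(v(r))² = (-16 + (-1 + (√34)²)² + 15*(-1 + (√34)²))² = (-16 + (-1 + 34)² + 15*(-1 + 34))² = (-16 + 33² + 15*33)² = (-16 + 1089 + 495)² = 1568² = 2458624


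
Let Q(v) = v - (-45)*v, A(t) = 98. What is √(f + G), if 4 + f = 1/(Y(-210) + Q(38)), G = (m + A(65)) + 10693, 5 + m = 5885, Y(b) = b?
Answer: √39424856686/1538 ≈ 129.10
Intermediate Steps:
m = 5880 (m = -5 + 5885 = 5880)
Q(v) = 46*v (Q(v) = v + 45*v = 46*v)
G = 16671 (G = (5880 + 98) + 10693 = 5978 + 10693 = 16671)
f = -6151/1538 (f = -4 + 1/(-210 + 46*38) = -4 + 1/(-210 + 1748) = -4 + 1/1538 = -6151/1538 ≈ -3.9994)
√(f + G) = √(-6151/1538 + 16671) = √(25633847/1538) = √39424856686/1538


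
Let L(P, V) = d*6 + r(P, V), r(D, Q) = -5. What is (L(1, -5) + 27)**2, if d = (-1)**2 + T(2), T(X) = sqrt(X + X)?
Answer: 1600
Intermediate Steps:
T(X) = sqrt(2)*sqrt(X) (T(X) = sqrt(2*X) = sqrt(2)*sqrt(X))
d = 3 (d = (-1)**2 + sqrt(2)*sqrt(2) = 1 + 2 = 3)
L(P, V) = 13 (L(P, V) = 3*6 - 5 = 18 - 5 = 13)
(L(1, -5) + 27)**2 = (13 + 27)**2 = 40**2 = 1600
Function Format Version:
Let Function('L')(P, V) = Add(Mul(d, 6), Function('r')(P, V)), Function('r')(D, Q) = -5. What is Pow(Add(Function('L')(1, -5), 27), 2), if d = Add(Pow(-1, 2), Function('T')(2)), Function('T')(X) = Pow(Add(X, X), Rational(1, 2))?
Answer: 1600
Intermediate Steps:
Function('T')(X) = Mul(Pow(2, Rational(1, 2)), Pow(X, Rational(1, 2))) (Function('T')(X) = Pow(Mul(2, X), Rational(1, 2)) = Mul(Pow(2, Rational(1, 2)), Pow(X, Rational(1, 2))))
d = 3 (d = Add(Pow(-1, 2), Mul(Pow(2, Rational(1, 2)), Pow(2, Rational(1, 2)))) = Add(1, 2) = 3)
Function('L')(P, V) = 13 (Function('L')(P, V) = Add(Mul(3, 6), -5) = Add(18, -5) = 13)
Pow(Add(Function('L')(1, -5), 27), 2) = Pow(Add(13, 27), 2) = Pow(40, 2) = 1600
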